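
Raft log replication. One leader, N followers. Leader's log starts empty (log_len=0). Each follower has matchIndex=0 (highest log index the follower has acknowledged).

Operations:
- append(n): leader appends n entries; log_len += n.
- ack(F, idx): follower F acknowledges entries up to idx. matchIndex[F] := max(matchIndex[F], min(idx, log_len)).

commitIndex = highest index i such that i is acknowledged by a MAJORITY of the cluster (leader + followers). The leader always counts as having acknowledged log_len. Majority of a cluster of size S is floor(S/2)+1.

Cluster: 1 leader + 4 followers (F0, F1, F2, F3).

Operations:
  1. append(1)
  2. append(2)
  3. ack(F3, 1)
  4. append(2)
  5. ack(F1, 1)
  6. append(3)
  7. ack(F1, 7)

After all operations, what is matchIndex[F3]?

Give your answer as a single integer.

Answer: 1

Derivation:
Op 1: append 1 -> log_len=1
Op 2: append 2 -> log_len=3
Op 3: F3 acks idx 1 -> match: F0=0 F1=0 F2=0 F3=1; commitIndex=0
Op 4: append 2 -> log_len=5
Op 5: F1 acks idx 1 -> match: F0=0 F1=1 F2=0 F3=1; commitIndex=1
Op 6: append 3 -> log_len=8
Op 7: F1 acks idx 7 -> match: F0=0 F1=7 F2=0 F3=1; commitIndex=1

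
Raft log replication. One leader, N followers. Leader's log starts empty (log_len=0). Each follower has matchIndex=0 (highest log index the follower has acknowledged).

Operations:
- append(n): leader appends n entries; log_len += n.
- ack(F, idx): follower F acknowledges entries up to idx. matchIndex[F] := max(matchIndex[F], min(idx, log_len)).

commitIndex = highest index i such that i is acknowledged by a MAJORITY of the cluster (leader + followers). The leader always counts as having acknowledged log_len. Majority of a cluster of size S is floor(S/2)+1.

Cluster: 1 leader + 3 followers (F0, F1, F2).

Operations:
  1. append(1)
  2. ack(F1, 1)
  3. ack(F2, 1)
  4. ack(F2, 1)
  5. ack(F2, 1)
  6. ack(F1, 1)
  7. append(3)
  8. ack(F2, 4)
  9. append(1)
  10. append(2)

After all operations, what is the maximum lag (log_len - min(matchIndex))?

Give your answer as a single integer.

Answer: 7

Derivation:
Op 1: append 1 -> log_len=1
Op 2: F1 acks idx 1 -> match: F0=0 F1=1 F2=0; commitIndex=0
Op 3: F2 acks idx 1 -> match: F0=0 F1=1 F2=1; commitIndex=1
Op 4: F2 acks idx 1 -> match: F0=0 F1=1 F2=1; commitIndex=1
Op 5: F2 acks idx 1 -> match: F0=0 F1=1 F2=1; commitIndex=1
Op 6: F1 acks idx 1 -> match: F0=0 F1=1 F2=1; commitIndex=1
Op 7: append 3 -> log_len=4
Op 8: F2 acks idx 4 -> match: F0=0 F1=1 F2=4; commitIndex=1
Op 9: append 1 -> log_len=5
Op 10: append 2 -> log_len=7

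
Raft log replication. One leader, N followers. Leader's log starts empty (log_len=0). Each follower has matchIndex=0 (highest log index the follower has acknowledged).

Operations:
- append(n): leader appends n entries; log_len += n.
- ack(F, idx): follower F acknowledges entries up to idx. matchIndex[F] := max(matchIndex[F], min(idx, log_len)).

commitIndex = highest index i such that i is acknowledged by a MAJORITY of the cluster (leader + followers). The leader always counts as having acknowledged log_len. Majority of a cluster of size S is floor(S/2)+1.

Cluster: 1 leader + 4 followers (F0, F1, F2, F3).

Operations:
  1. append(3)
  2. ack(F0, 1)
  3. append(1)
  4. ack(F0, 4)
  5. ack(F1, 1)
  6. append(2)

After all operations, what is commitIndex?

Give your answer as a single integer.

Op 1: append 3 -> log_len=3
Op 2: F0 acks idx 1 -> match: F0=1 F1=0 F2=0 F3=0; commitIndex=0
Op 3: append 1 -> log_len=4
Op 4: F0 acks idx 4 -> match: F0=4 F1=0 F2=0 F3=0; commitIndex=0
Op 5: F1 acks idx 1 -> match: F0=4 F1=1 F2=0 F3=0; commitIndex=1
Op 6: append 2 -> log_len=6

Answer: 1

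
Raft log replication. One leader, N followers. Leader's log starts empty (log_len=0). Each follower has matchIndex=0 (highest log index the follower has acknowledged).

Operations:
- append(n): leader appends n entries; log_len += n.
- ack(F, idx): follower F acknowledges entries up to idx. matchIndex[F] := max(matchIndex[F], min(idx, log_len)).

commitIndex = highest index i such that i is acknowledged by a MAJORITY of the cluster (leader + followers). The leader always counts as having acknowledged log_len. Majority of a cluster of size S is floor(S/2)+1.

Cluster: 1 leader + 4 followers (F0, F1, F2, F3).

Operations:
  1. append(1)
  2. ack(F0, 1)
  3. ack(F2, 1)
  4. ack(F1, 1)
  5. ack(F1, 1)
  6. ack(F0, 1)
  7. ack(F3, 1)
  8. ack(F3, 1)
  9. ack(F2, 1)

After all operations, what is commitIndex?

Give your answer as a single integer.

Answer: 1

Derivation:
Op 1: append 1 -> log_len=1
Op 2: F0 acks idx 1 -> match: F0=1 F1=0 F2=0 F3=0; commitIndex=0
Op 3: F2 acks idx 1 -> match: F0=1 F1=0 F2=1 F3=0; commitIndex=1
Op 4: F1 acks idx 1 -> match: F0=1 F1=1 F2=1 F3=0; commitIndex=1
Op 5: F1 acks idx 1 -> match: F0=1 F1=1 F2=1 F3=0; commitIndex=1
Op 6: F0 acks idx 1 -> match: F0=1 F1=1 F2=1 F3=0; commitIndex=1
Op 7: F3 acks idx 1 -> match: F0=1 F1=1 F2=1 F3=1; commitIndex=1
Op 8: F3 acks idx 1 -> match: F0=1 F1=1 F2=1 F3=1; commitIndex=1
Op 9: F2 acks idx 1 -> match: F0=1 F1=1 F2=1 F3=1; commitIndex=1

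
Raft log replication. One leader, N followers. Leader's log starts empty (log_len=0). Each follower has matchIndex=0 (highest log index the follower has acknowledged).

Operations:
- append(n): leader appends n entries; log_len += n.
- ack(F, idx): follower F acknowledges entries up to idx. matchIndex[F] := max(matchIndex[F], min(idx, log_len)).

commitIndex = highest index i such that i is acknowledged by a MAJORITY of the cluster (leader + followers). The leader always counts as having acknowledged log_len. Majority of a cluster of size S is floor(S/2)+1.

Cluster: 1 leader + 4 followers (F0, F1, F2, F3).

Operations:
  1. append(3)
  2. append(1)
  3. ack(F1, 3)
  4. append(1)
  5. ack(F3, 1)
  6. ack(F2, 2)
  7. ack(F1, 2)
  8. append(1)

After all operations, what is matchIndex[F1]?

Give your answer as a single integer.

Op 1: append 3 -> log_len=3
Op 2: append 1 -> log_len=4
Op 3: F1 acks idx 3 -> match: F0=0 F1=3 F2=0 F3=0; commitIndex=0
Op 4: append 1 -> log_len=5
Op 5: F3 acks idx 1 -> match: F0=0 F1=3 F2=0 F3=1; commitIndex=1
Op 6: F2 acks idx 2 -> match: F0=0 F1=3 F2=2 F3=1; commitIndex=2
Op 7: F1 acks idx 2 -> match: F0=0 F1=3 F2=2 F3=1; commitIndex=2
Op 8: append 1 -> log_len=6

Answer: 3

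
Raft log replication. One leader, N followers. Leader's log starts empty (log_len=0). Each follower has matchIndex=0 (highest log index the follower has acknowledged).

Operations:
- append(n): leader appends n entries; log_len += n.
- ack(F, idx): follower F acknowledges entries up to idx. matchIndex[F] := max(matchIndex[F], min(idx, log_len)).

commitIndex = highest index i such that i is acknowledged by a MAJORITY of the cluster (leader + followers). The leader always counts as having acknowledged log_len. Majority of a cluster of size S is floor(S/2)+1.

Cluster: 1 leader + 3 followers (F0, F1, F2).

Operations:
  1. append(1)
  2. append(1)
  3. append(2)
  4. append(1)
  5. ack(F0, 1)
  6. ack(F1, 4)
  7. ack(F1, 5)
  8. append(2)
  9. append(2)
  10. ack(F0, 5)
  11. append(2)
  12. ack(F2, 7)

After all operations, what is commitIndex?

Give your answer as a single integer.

Answer: 5

Derivation:
Op 1: append 1 -> log_len=1
Op 2: append 1 -> log_len=2
Op 3: append 2 -> log_len=4
Op 4: append 1 -> log_len=5
Op 5: F0 acks idx 1 -> match: F0=1 F1=0 F2=0; commitIndex=0
Op 6: F1 acks idx 4 -> match: F0=1 F1=4 F2=0; commitIndex=1
Op 7: F1 acks idx 5 -> match: F0=1 F1=5 F2=0; commitIndex=1
Op 8: append 2 -> log_len=7
Op 9: append 2 -> log_len=9
Op 10: F0 acks idx 5 -> match: F0=5 F1=5 F2=0; commitIndex=5
Op 11: append 2 -> log_len=11
Op 12: F2 acks idx 7 -> match: F0=5 F1=5 F2=7; commitIndex=5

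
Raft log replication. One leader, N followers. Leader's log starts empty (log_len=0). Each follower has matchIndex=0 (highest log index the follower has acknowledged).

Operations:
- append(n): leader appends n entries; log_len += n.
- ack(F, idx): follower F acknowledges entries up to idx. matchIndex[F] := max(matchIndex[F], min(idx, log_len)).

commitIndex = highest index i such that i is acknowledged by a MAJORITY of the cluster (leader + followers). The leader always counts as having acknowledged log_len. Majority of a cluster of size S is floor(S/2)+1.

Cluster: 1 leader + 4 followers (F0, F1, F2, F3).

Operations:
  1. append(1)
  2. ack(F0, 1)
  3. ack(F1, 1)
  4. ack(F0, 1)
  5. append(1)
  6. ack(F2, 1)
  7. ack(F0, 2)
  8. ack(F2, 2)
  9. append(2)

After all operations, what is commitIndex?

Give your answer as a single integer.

Op 1: append 1 -> log_len=1
Op 2: F0 acks idx 1 -> match: F0=1 F1=0 F2=0 F3=0; commitIndex=0
Op 3: F1 acks idx 1 -> match: F0=1 F1=1 F2=0 F3=0; commitIndex=1
Op 4: F0 acks idx 1 -> match: F0=1 F1=1 F2=0 F3=0; commitIndex=1
Op 5: append 1 -> log_len=2
Op 6: F2 acks idx 1 -> match: F0=1 F1=1 F2=1 F3=0; commitIndex=1
Op 7: F0 acks idx 2 -> match: F0=2 F1=1 F2=1 F3=0; commitIndex=1
Op 8: F2 acks idx 2 -> match: F0=2 F1=1 F2=2 F3=0; commitIndex=2
Op 9: append 2 -> log_len=4

Answer: 2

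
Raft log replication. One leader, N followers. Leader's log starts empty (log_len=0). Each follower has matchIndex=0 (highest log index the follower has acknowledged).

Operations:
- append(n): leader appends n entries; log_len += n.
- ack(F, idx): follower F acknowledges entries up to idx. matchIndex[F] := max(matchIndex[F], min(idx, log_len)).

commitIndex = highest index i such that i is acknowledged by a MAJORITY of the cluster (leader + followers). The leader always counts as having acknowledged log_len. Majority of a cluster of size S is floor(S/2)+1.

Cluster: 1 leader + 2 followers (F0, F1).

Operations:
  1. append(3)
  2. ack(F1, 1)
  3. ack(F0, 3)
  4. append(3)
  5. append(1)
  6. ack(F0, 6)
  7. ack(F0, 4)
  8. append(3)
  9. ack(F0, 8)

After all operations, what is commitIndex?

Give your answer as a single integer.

Op 1: append 3 -> log_len=3
Op 2: F1 acks idx 1 -> match: F0=0 F1=1; commitIndex=1
Op 3: F0 acks idx 3 -> match: F0=3 F1=1; commitIndex=3
Op 4: append 3 -> log_len=6
Op 5: append 1 -> log_len=7
Op 6: F0 acks idx 6 -> match: F0=6 F1=1; commitIndex=6
Op 7: F0 acks idx 4 -> match: F0=6 F1=1; commitIndex=6
Op 8: append 3 -> log_len=10
Op 9: F0 acks idx 8 -> match: F0=8 F1=1; commitIndex=8

Answer: 8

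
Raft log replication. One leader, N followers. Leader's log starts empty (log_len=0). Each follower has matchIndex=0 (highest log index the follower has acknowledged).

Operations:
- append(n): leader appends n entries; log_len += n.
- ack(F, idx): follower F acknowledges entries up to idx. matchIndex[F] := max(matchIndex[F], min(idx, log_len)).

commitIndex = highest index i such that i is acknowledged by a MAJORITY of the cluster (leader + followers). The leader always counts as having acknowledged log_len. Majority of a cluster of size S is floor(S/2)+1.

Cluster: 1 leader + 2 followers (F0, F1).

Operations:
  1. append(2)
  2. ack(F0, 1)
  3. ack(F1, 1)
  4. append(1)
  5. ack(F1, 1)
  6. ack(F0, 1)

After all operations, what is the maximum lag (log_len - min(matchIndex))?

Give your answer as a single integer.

Op 1: append 2 -> log_len=2
Op 2: F0 acks idx 1 -> match: F0=1 F1=0; commitIndex=1
Op 3: F1 acks idx 1 -> match: F0=1 F1=1; commitIndex=1
Op 4: append 1 -> log_len=3
Op 5: F1 acks idx 1 -> match: F0=1 F1=1; commitIndex=1
Op 6: F0 acks idx 1 -> match: F0=1 F1=1; commitIndex=1

Answer: 2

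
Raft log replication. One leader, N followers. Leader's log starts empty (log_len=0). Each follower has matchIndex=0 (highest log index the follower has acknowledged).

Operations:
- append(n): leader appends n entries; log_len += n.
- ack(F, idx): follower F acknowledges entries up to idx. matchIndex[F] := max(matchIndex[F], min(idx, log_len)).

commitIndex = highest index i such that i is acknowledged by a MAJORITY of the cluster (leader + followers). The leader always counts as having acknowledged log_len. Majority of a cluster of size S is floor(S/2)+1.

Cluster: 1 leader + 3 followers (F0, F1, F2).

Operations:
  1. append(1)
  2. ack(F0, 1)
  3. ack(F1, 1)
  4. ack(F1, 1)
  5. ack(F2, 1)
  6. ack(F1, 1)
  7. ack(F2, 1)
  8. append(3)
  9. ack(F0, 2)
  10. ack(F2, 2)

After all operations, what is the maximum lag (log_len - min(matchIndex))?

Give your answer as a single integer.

Op 1: append 1 -> log_len=1
Op 2: F0 acks idx 1 -> match: F0=1 F1=0 F2=0; commitIndex=0
Op 3: F1 acks idx 1 -> match: F0=1 F1=1 F2=0; commitIndex=1
Op 4: F1 acks idx 1 -> match: F0=1 F1=1 F2=0; commitIndex=1
Op 5: F2 acks idx 1 -> match: F0=1 F1=1 F2=1; commitIndex=1
Op 6: F1 acks idx 1 -> match: F0=1 F1=1 F2=1; commitIndex=1
Op 7: F2 acks idx 1 -> match: F0=1 F1=1 F2=1; commitIndex=1
Op 8: append 3 -> log_len=4
Op 9: F0 acks idx 2 -> match: F0=2 F1=1 F2=1; commitIndex=1
Op 10: F2 acks idx 2 -> match: F0=2 F1=1 F2=2; commitIndex=2

Answer: 3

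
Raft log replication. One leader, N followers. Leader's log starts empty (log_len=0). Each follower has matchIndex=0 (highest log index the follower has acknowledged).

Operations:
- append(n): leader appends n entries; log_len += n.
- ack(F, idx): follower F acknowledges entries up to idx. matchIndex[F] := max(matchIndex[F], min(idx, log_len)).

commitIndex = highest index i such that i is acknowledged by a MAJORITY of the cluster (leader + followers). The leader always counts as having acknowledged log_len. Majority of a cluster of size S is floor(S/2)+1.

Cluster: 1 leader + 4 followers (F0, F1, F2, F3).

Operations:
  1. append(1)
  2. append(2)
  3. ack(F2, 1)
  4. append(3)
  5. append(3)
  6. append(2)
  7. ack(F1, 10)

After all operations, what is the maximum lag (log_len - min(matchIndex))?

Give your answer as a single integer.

Answer: 11

Derivation:
Op 1: append 1 -> log_len=1
Op 2: append 2 -> log_len=3
Op 3: F2 acks idx 1 -> match: F0=0 F1=0 F2=1 F3=0; commitIndex=0
Op 4: append 3 -> log_len=6
Op 5: append 3 -> log_len=9
Op 6: append 2 -> log_len=11
Op 7: F1 acks idx 10 -> match: F0=0 F1=10 F2=1 F3=0; commitIndex=1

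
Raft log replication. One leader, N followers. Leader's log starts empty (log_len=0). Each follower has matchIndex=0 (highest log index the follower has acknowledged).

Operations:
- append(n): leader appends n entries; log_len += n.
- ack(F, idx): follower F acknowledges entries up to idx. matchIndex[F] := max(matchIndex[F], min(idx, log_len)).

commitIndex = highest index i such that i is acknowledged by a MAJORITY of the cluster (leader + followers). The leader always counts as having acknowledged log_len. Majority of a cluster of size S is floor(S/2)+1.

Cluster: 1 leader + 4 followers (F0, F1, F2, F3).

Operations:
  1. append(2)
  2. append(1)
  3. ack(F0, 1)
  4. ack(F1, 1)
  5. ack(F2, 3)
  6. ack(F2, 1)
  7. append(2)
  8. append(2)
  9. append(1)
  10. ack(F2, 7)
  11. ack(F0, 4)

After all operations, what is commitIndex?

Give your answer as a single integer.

Answer: 4

Derivation:
Op 1: append 2 -> log_len=2
Op 2: append 1 -> log_len=3
Op 3: F0 acks idx 1 -> match: F0=1 F1=0 F2=0 F3=0; commitIndex=0
Op 4: F1 acks idx 1 -> match: F0=1 F1=1 F2=0 F3=0; commitIndex=1
Op 5: F2 acks idx 3 -> match: F0=1 F1=1 F2=3 F3=0; commitIndex=1
Op 6: F2 acks idx 1 -> match: F0=1 F1=1 F2=3 F3=0; commitIndex=1
Op 7: append 2 -> log_len=5
Op 8: append 2 -> log_len=7
Op 9: append 1 -> log_len=8
Op 10: F2 acks idx 7 -> match: F0=1 F1=1 F2=7 F3=0; commitIndex=1
Op 11: F0 acks idx 4 -> match: F0=4 F1=1 F2=7 F3=0; commitIndex=4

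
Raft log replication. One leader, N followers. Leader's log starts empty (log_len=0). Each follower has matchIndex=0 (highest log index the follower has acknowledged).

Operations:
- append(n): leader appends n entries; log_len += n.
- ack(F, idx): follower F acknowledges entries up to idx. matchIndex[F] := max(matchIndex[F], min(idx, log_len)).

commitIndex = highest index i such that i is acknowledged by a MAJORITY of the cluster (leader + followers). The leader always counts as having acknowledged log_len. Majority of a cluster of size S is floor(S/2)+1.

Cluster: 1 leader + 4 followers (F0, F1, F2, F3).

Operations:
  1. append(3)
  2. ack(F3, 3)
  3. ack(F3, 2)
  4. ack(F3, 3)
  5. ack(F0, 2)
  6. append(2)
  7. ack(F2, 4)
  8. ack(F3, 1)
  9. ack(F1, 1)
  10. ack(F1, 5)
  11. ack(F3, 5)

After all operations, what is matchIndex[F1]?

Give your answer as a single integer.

Answer: 5

Derivation:
Op 1: append 3 -> log_len=3
Op 2: F3 acks idx 3 -> match: F0=0 F1=0 F2=0 F3=3; commitIndex=0
Op 3: F3 acks idx 2 -> match: F0=0 F1=0 F2=0 F3=3; commitIndex=0
Op 4: F3 acks idx 3 -> match: F0=0 F1=0 F2=0 F3=3; commitIndex=0
Op 5: F0 acks idx 2 -> match: F0=2 F1=0 F2=0 F3=3; commitIndex=2
Op 6: append 2 -> log_len=5
Op 7: F2 acks idx 4 -> match: F0=2 F1=0 F2=4 F3=3; commitIndex=3
Op 8: F3 acks idx 1 -> match: F0=2 F1=0 F2=4 F3=3; commitIndex=3
Op 9: F1 acks idx 1 -> match: F0=2 F1=1 F2=4 F3=3; commitIndex=3
Op 10: F1 acks idx 5 -> match: F0=2 F1=5 F2=4 F3=3; commitIndex=4
Op 11: F3 acks idx 5 -> match: F0=2 F1=5 F2=4 F3=5; commitIndex=5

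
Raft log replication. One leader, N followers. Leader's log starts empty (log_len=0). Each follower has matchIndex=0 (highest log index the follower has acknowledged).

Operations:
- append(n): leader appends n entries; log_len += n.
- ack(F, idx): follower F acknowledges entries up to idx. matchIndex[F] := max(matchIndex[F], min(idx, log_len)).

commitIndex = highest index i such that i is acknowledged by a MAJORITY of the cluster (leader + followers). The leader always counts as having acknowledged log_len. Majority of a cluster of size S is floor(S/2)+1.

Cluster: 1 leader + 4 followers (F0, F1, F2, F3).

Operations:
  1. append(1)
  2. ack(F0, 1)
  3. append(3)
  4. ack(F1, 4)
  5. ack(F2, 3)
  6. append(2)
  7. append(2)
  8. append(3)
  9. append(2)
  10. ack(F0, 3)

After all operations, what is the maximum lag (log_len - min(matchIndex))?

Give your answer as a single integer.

Answer: 13

Derivation:
Op 1: append 1 -> log_len=1
Op 2: F0 acks idx 1 -> match: F0=1 F1=0 F2=0 F3=0; commitIndex=0
Op 3: append 3 -> log_len=4
Op 4: F1 acks idx 4 -> match: F0=1 F1=4 F2=0 F3=0; commitIndex=1
Op 5: F2 acks idx 3 -> match: F0=1 F1=4 F2=3 F3=0; commitIndex=3
Op 6: append 2 -> log_len=6
Op 7: append 2 -> log_len=8
Op 8: append 3 -> log_len=11
Op 9: append 2 -> log_len=13
Op 10: F0 acks idx 3 -> match: F0=3 F1=4 F2=3 F3=0; commitIndex=3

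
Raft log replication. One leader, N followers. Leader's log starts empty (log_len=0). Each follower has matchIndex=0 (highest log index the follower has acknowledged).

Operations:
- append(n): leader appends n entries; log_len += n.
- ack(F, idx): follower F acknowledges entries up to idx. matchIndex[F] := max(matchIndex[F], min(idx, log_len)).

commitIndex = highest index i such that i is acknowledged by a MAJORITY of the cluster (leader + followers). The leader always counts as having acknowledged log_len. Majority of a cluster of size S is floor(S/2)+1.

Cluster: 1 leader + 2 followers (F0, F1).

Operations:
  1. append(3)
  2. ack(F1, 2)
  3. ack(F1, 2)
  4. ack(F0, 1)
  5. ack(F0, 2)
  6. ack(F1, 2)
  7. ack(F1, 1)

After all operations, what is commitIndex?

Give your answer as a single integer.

Op 1: append 3 -> log_len=3
Op 2: F1 acks idx 2 -> match: F0=0 F1=2; commitIndex=2
Op 3: F1 acks idx 2 -> match: F0=0 F1=2; commitIndex=2
Op 4: F0 acks idx 1 -> match: F0=1 F1=2; commitIndex=2
Op 5: F0 acks idx 2 -> match: F0=2 F1=2; commitIndex=2
Op 6: F1 acks idx 2 -> match: F0=2 F1=2; commitIndex=2
Op 7: F1 acks idx 1 -> match: F0=2 F1=2; commitIndex=2

Answer: 2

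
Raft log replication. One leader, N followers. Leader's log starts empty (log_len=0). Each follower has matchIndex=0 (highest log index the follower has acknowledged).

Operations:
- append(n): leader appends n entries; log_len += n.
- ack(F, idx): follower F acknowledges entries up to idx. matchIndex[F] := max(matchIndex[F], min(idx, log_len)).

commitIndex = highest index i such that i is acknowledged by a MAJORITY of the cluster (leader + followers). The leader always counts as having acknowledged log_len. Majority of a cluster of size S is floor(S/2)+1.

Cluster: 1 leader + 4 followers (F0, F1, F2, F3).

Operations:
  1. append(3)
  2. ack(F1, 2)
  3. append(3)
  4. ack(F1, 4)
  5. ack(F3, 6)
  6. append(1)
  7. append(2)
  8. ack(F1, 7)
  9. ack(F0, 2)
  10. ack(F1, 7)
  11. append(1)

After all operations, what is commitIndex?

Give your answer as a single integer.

Answer: 6

Derivation:
Op 1: append 3 -> log_len=3
Op 2: F1 acks idx 2 -> match: F0=0 F1=2 F2=0 F3=0; commitIndex=0
Op 3: append 3 -> log_len=6
Op 4: F1 acks idx 4 -> match: F0=0 F1=4 F2=0 F3=0; commitIndex=0
Op 5: F3 acks idx 6 -> match: F0=0 F1=4 F2=0 F3=6; commitIndex=4
Op 6: append 1 -> log_len=7
Op 7: append 2 -> log_len=9
Op 8: F1 acks idx 7 -> match: F0=0 F1=7 F2=0 F3=6; commitIndex=6
Op 9: F0 acks idx 2 -> match: F0=2 F1=7 F2=0 F3=6; commitIndex=6
Op 10: F1 acks idx 7 -> match: F0=2 F1=7 F2=0 F3=6; commitIndex=6
Op 11: append 1 -> log_len=10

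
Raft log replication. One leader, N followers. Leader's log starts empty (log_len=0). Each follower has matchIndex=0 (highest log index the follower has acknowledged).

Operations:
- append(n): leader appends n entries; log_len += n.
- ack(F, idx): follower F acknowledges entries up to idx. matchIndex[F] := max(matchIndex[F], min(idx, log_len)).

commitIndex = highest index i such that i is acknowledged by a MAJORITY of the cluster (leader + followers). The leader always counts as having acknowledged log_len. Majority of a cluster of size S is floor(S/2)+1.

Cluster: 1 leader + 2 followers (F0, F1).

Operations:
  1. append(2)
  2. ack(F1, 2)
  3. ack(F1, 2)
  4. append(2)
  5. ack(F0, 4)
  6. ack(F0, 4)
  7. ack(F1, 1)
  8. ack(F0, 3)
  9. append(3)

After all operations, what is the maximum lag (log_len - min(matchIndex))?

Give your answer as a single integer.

Answer: 5

Derivation:
Op 1: append 2 -> log_len=2
Op 2: F1 acks idx 2 -> match: F0=0 F1=2; commitIndex=2
Op 3: F1 acks idx 2 -> match: F0=0 F1=2; commitIndex=2
Op 4: append 2 -> log_len=4
Op 5: F0 acks idx 4 -> match: F0=4 F1=2; commitIndex=4
Op 6: F0 acks idx 4 -> match: F0=4 F1=2; commitIndex=4
Op 7: F1 acks idx 1 -> match: F0=4 F1=2; commitIndex=4
Op 8: F0 acks idx 3 -> match: F0=4 F1=2; commitIndex=4
Op 9: append 3 -> log_len=7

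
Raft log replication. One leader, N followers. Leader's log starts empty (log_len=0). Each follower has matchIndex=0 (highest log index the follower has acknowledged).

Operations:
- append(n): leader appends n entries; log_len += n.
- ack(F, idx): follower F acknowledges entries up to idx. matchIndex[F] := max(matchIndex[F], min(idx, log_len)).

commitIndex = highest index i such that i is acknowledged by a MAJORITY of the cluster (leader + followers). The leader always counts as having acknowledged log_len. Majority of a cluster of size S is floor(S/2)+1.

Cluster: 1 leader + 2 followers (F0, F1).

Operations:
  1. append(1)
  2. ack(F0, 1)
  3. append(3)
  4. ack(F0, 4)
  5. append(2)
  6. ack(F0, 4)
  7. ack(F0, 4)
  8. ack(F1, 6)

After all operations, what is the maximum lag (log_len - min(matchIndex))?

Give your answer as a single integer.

Answer: 2

Derivation:
Op 1: append 1 -> log_len=1
Op 2: F0 acks idx 1 -> match: F0=1 F1=0; commitIndex=1
Op 3: append 3 -> log_len=4
Op 4: F0 acks idx 4 -> match: F0=4 F1=0; commitIndex=4
Op 5: append 2 -> log_len=6
Op 6: F0 acks idx 4 -> match: F0=4 F1=0; commitIndex=4
Op 7: F0 acks idx 4 -> match: F0=4 F1=0; commitIndex=4
Op 8: F1 acks idx 6 -> match: F0=4 F1=6; commitIndex=6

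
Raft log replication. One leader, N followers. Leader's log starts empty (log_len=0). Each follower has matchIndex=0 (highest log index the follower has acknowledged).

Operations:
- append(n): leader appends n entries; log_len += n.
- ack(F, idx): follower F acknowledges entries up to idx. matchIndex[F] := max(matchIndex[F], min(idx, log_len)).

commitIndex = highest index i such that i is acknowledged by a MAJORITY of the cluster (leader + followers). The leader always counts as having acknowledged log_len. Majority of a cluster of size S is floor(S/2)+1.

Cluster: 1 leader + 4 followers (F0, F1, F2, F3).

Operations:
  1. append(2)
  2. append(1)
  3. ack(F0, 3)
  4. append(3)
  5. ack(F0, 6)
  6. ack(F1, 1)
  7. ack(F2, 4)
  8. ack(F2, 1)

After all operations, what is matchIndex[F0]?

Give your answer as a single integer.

Answer: 6

Derivation:
Op 1: append 2 -> log_len=2
Op 2: append 1 -> log_len=3
Op 3: F0 acks idx 3 -> match: F0=3 F1=0 F2=0 F3=0; commitIndex=0
Op 4: append 3 -> log_len=6
Op 5: F0 acks idx 6 -> match: F0=6 F1=0 F2=0 F3=0; commitIndex=0
Op 6: F1 acks idx 1 -> match: F0=6 F1=1 F2=0 F3=0; commitIndex=1
Op 7: F2 acks idx 4 -> match: F0=6 F1=1 F2=4 F3=0; commitIndex=4
Op 8: F2 acks idx 1 -> match: F0=6 F1=1 F2=4 F3=0; commitIndex=4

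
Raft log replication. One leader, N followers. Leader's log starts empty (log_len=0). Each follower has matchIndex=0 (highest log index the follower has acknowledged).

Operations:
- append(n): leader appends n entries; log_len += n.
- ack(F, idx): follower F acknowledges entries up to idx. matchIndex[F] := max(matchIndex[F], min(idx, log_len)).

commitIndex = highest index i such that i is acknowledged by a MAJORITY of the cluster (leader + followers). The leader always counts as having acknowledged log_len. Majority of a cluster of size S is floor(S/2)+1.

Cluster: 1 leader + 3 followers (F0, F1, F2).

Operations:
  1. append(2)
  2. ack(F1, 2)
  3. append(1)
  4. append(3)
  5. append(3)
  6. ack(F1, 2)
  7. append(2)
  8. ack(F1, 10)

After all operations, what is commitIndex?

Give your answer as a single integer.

Answer: 0

Derivation:
Op 1: append 2 -> log_len=2
Op 2: F1 acks idx 2 -> match: F0=0 F1=2 F2=0; commitIndex=0
Op 3: append 1 -> log_len=3
Op 4: append 3 -> log_len=6
Op 5: append 3 -> log_len=9
Op 6: F1 acks idx 2 -> match: F0=0 F1=2 F2=0; commitIndex=0
Op 7: append 2 -> log_len=11
Op 8: F1 acks idx 10 -> match: F0=0 F1=10 F2=0; commitIndex=0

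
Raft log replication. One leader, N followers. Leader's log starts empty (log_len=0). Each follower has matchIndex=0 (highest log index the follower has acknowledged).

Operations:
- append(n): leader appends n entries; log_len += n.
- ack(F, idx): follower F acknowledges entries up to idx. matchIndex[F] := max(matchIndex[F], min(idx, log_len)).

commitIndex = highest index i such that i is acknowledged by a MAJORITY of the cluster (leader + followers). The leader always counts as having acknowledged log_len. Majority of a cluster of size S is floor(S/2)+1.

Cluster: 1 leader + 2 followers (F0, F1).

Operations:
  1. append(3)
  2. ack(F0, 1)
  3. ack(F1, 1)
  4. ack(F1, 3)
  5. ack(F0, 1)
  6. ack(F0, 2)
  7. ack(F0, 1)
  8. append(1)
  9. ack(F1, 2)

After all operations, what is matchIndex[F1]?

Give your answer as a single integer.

Op 1: append 3 -> log_len=3
Op 2: F0 acks idx 1 -> match: F0=1 F1=0; commitIndex=1
Op 3: F1 acks idx 1 -> match: F0=1 F1=1; commitIndex=1
Op 4: F1 acks idx 3 -> match: F0=1 F1=3; commitIndex=3
Op 5: F0 acks idx 1 -> match: F0=1 F1=3; commitIndex=3
Op 6: F0 acks idx 2 -> match: F0=2 F1=3; commitIndex=3
Op 7: F0 acks idx 1 -> match: F0=2 F1=3; commitIndex=3
Op 8: append 1 -> log_len=4
Op 9: F1 acks idx 2 -> match: F0=2 F1=3; commitIndex=3

Answer: 3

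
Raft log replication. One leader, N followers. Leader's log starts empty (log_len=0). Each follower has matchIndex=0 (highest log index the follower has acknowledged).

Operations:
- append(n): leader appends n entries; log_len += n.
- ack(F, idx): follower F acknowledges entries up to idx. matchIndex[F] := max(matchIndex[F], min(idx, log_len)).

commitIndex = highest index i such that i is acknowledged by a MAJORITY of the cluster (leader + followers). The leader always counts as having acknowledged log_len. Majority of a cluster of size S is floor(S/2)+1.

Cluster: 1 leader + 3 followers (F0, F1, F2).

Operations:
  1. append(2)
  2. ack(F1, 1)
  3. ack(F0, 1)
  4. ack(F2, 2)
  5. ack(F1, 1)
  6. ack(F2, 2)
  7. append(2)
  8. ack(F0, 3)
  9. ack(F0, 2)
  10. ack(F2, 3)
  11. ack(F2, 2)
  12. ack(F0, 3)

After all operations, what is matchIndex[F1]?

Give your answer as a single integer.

Answer: 1

Derivation:
Op 1: append 2 -> log_len=2
Op 2: F1 acks idx 1 -> match: F0=0 F1=1 F2=0; commitIndex=0
Op 3: F0 acks idx 1 -> match: F0=1 F1=1 F2=0; commitIndex=1
Op 4: F2 acks idx 2 -> match: F0=1 F1=1 F2=2; commitIndex=1
Op 5: F1 acks idx 1 -> match: F0=1 F1=1 F2=2; commitIndex=1
Op 6: F2 acks idx 2 -> match: F0=1 F1=1 F2=2; commitIndex=1
Op 7: append 2 -> log_len=4
Op 8: F0 acks idx 3 -> match: F0=3 F1=1 F2=2; commitIndex=2
Op 9: F0 acks idx 2 -> match: F0=3 F1=1 F2=2; commitIndex=2
Op 10: F2 acks idx 3 -> match: F0=3 F1=1 F2=3; commitIndex=3
Op 11: F2 acks idx 2 -> match: F0=3 F1=1 F2=3; commitIndex=3
Op 12: F0 acks idx 3 -> match: F0=3 F1=1 F2=3; commitIndex=3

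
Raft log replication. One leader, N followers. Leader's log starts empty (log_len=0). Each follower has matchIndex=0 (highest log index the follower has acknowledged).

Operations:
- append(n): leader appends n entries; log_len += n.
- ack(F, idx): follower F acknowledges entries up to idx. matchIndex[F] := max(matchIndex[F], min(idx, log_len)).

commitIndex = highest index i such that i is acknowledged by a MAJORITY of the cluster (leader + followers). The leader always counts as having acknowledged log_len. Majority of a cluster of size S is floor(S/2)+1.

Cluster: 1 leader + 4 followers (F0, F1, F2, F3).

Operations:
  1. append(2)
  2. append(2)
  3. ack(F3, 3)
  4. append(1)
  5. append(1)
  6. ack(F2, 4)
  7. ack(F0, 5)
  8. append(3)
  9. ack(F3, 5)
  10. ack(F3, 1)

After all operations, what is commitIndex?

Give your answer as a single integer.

Answer: 5

Derivation:
Op 1: append 2 -> log_len=2
Op 2: append 2 -> log_len=4
Op 3: F3 acks idx 3 -> match: F0=0 F1=0 F2=0 F3=3; commitIndex=0
Op 4: append 1 -> log_len=5
Op 5: append 1 -> log_len=6
Op 6: F2 acks idx 4 -> match: F0=0 F1=0 F2=4 F3=3; commitIndex=3
Op 7: F0 acks idx 5 -> match: F0=5 F1=0 F2=4 F3=3; commitIndex=4
Op 8: append 3 -> log_len=9
Op 9: F3 acks idx 5 -> match: F0=5 F1=0 F2=4 F3=5; commitIndex=5
Op 10: F3 acks idx 1 -> match: F0=5 F1=0 F2=4 F3=5; commitIndex=5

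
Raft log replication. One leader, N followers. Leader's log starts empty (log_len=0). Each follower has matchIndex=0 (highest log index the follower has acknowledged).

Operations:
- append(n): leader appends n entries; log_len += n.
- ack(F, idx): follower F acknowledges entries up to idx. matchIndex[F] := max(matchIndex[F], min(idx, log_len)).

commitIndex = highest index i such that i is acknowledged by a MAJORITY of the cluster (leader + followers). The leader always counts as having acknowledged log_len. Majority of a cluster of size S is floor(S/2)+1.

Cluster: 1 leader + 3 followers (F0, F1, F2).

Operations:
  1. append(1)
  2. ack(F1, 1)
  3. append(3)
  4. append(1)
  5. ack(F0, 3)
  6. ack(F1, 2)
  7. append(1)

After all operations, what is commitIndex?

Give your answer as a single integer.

Op 1: append 1 -> log_len=1
Op 2: F1 acks idx 1 -> match: F0=0 F1=1 F2=0; commitIndex=0
Op 3: append 3 -> log_len=4
Op 4: append 1 -> log_len=5
Op 5: F0 acks idx 3 -> match: F0=3 F1=1 F2=0; commitIndex=1
Op 6: F1 acks idx 2 -> match: F0=3 F1=2 F2=0; commitIndex=2
Op 7: append 1 -> log_len=6

Answer: 2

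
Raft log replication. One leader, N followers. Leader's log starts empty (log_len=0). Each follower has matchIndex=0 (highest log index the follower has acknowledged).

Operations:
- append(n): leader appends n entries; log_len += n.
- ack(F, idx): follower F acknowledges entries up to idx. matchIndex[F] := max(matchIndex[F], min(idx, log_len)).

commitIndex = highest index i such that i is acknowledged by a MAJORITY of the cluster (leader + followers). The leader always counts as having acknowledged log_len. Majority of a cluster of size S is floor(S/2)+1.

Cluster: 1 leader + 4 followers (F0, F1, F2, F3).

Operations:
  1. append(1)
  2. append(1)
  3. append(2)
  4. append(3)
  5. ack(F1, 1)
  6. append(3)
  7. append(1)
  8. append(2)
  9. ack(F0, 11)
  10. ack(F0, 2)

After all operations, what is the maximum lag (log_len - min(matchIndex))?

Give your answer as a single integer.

Op 1: append 1 -> log_len=1
Op 2: append 1 -> log_len=2
Op 3: append 2 -> log_len=4
Op 4: append 3 -> log_len=7
Op 5: F1 acks idx 1 -> match: F0=0 F1=1 F2=0 F3=0; commitIndex=0
Op 6: append 3 -> log_len=10
Op 7: append 1 -> log_len=11
Op 8: append 2 -> log_len=13
Op 9: F0 acks idx 11 -> match: F0=11 F1=1 F2=0 F3=0; commitIndex=1
Op 10: F0 acks idx 2 -> match: F0=11 F1=1 F2=0 F3=0; commitIndex=1

Answer: 13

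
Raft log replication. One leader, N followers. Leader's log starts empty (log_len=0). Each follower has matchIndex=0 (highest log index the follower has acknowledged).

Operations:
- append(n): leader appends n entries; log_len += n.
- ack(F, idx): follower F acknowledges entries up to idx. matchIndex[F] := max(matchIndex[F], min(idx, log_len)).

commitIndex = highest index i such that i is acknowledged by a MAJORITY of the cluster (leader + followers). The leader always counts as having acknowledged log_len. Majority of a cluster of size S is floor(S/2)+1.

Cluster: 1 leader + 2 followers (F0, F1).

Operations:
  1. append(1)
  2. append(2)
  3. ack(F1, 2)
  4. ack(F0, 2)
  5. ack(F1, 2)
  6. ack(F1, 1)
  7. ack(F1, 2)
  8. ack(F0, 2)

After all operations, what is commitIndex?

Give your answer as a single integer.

Answer: 2

Derivation:
Op 1: append 1 -> log_len=1
Op 2: append 2 -> log_len=3
Op 3: F1 acks idx 2 -> match: F0=0 F1=2; commitIndex=2
Op 4: F0 acks idx 2 -> match: F0=2 F1=2; commitIndex=2
Op 5: F1 acks idx 2 -> match: F0=2 F1=2; commitIndex=2
Op 6: F1 acks idx 1 -> match: F0=2 F1=2; commitIndex=2
Op 7: F1 acks idx 2 -> match: F0=2 F1=2; commitIndex=2
Op 8: F0 acks idx 2 -> match: F0=2 F1=2; commitIndex=2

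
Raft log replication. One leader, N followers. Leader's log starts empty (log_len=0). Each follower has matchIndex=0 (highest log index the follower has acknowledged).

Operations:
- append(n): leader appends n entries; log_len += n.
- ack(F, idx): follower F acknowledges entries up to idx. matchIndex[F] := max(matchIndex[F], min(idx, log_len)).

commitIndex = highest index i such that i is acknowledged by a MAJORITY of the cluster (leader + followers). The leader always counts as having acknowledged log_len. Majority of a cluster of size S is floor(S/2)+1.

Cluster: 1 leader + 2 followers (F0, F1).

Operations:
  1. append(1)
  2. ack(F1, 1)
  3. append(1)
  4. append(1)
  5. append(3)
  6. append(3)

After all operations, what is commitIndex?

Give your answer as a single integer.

Answer: 1

Derivation:
Op 1: append 1 -> log_len=1
Op 2: F1 acks idx 1 -> match: F0=0 F1=1; commitIndex=1
Op 3: append 1 -> log_len=2
Op 4: append 1 -> log_len=3
Op 5: append 3 -> log_len=6
Op 6: append 3 -> log_len=9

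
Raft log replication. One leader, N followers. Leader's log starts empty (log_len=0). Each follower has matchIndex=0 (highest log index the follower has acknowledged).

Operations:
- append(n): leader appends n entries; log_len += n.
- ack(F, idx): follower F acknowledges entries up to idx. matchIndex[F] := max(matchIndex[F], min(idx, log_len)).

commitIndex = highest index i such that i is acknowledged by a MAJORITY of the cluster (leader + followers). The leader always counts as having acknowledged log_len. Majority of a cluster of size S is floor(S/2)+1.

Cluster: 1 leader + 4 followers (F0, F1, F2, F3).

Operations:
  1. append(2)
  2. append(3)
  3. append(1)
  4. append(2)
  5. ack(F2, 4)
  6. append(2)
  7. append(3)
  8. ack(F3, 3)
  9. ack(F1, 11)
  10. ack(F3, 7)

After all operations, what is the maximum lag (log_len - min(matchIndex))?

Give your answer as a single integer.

Op 1: append 2 -> log_len=2
Op 2: append 3 -> log_len=5
Op 3: append 1 -> log_len=6
Op 4: append 2 -> log_len=8
Op 5: F2 acks idx 4 -> match: F0=0 F1=0 F2=4 F3=0; commitIndex=0
Op 6: append 2 -> log_len=10
Op 7: append 3 -> log_len=13
Op 8: F3 acks idx 3 -> match: F0=0 F1=0 F2=4 F3=3; commitIndex=3
Op 9: F1 acks idx 11 -> match: F0=0 F1=11 F2=4 F3=3; commitIndex=4
Op 10: F3 acks idx 7 -> match: F0=0 F1=11 F2=4 F3=7; commitIndex=7

Answer: 13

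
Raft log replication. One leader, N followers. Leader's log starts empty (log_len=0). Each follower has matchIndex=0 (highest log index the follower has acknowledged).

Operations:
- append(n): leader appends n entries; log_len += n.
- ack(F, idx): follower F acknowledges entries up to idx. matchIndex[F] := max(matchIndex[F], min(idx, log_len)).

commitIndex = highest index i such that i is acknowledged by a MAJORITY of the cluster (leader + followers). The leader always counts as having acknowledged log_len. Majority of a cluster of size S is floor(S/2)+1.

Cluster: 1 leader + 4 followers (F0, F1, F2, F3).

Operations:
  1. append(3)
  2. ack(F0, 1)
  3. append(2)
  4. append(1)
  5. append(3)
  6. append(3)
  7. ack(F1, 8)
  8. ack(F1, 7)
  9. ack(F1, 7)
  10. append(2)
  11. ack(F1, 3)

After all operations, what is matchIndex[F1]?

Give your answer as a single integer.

Op 1: append 3 -> log_len=3
Op 2: F0 acks idx 1 -> match: F0=1 F1=0 F2=0 F3=0; commitIndex=0
Op 3: append 2 -> log_len=5
Op 4: append 1 -> log_len=6
Op 5: append 3 -> log_len=9
Op 6: append 3 -> log_len=12
Op 7: F1 acks idx 8 -> match: F0=1 F1=8 F2=0 F3=0; commitIndex=1
Op 8: F1 acks idx 7 -> match: F0=1 F1=8 F2=0 F3=0; commitIndex=1
Op 9: F1 acks idx 7 -> match: F0=1 F1=8 F2=0 F3=0; commitIndex=1
Op 10: append 2 -> log_len=14
Op 11: F1 acks idx 3 -> match: F0=1 F1=8 F2=0 F3=0; commitIndex=1

Answer: 8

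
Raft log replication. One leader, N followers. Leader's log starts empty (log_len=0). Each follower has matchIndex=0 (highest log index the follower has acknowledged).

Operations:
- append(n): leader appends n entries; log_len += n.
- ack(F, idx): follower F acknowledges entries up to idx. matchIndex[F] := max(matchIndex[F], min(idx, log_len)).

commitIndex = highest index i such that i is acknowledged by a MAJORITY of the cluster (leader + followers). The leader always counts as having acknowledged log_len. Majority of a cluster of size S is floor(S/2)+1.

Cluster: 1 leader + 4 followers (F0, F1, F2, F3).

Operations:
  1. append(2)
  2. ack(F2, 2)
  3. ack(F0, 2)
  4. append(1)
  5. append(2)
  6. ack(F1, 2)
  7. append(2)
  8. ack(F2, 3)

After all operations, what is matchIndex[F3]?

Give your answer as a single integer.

Answer: 0

Derivation:
Op 1: append 2 -> log_len=2
Op 2: F2 acks idx 2 -> match: F0=0 F1=0 F2=2 F3=0; commitIndex=0
Op 3: F0 acks idx 2 -> match: F0=2 F1=0 F2=2 F3=0; commitIndex=2
Op 4: append 1 -> log_len=3
Op 5: append 2 -> log_len=5
Op 6: F1 acks idx 2 -> match: F0=2 F1=2 F2=2 F3=0; commitIndex=2
Op 7: append 2 -> log_len=7
Op 8: F2 acks idx 3 -> match: F0=2 F1=2 F2=3 F3=0; commitIndex=2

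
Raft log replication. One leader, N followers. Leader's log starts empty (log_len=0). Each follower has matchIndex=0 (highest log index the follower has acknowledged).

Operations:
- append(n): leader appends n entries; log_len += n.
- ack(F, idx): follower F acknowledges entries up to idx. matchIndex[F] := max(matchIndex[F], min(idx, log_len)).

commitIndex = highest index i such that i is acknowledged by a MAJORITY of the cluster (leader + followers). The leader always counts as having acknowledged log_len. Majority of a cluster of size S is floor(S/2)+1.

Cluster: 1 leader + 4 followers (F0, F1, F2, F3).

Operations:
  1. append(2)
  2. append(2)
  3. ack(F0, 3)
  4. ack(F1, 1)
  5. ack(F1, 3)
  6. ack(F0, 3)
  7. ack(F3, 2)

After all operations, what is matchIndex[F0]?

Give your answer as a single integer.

Op 1: append 2 -> log_len=2
Op 2: append 2 -> log_len=4
Op 3: F0 acks idx 3 -> match: F0=3 F1=0 F2=0 F3=0; commitIndex=0
Op 4: F1 acks idx 1 -> match: F0=3 F1=1 F2=0 F3=0; commitIndex=1
Op 5: F1 acks idx 3 -> match: F0=3 F1=3 F2=0 F3=0; commitIndex=3
Op 6: F0 acks idx 3 -> match: F0=3 F1=3 F2=0 F3=0; commitIndex=3
Op 7: F3 acks idx 2 -> match: F0=3 F1=3 F2=0 F3=2; commitIndex=3

Answer: 3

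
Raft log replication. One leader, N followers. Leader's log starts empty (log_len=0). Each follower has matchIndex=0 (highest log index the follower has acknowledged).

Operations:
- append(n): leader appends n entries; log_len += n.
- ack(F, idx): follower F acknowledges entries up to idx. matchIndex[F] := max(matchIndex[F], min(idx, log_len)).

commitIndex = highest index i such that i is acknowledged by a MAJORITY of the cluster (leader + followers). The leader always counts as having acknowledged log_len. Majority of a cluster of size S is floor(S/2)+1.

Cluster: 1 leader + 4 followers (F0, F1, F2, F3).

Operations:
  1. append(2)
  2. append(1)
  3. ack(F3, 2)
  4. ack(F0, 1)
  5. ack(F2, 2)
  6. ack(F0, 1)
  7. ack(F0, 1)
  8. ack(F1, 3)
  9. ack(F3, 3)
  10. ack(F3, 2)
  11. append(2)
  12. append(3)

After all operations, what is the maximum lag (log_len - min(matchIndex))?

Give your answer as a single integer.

Op 1: append 2 -> log_len=2
Op 2: append 1 -> log_len=3
Op 3: F3 acks idx 2 -> match: F0=0 F1=0 F2=0 F3=2; commitIndex=0
Op 4: F0 acks idx 1 -> match: F0=1 F1=0 F2=0 F3=2; commitIndex=1
Op 5: F2 acks idx 2 -> match: F0=1 F1=0 F2=2 F3=2; commitIndex=2
Op 6: F0 acks idx 1 -> match: F0=1 F1=0 F2=2 F3=2; commitIndex=2
Op 7: F0 acks idx 1 -> match: F0=1 F1=0 F2=2 F3=2; commitIndex=2
Op 8: F1 acks idx 3 -> match: F0=1 F1=3 F2=2 F3=2; commitIndex=2
Op 9: F3 acks idx 3 -> match: F0=1 F1=3 F2=2 F3=3; commitIndex=3
Op 10: F3 acks idx 2 -> match: F0=1 F1=3 F2=2 F3=3; commitIndex=3
Op 11: append 2 -> log_len=5
Op 12: append 3 -> log_len=8

Answer: 7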